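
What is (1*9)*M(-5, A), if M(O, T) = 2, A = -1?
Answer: 18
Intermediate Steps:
(1*9)*M(-5, A) = (1*9)*2 = 9*2 = 18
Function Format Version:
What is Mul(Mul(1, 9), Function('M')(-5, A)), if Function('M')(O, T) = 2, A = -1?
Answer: 18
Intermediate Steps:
Mul(Mul(1, 9), Function('M')(-5, A)) = Mul(Mul(1, 9), 2) = Mul(9, 2) = 18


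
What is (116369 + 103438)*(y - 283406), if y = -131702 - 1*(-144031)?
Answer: -59584622139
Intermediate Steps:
y = 12329 (y = -131702 + 144031 = 12329)
(116369 + 103438)*(y - 283406) = (116369 + 103438)*(12329 - 283406) = 219807*(-271077) = -59584622139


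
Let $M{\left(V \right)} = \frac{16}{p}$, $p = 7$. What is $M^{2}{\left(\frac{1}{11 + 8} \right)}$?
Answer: $\frac{256}{49} \approx 5.2245$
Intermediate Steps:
$M{\left(V \right)} = \frac{16}{7}$
$M^{2}{\left(\frac{1}{11 + 8} \right)} = \left(\frac{16}{7}\right)^{2} = \frac{256}{49}$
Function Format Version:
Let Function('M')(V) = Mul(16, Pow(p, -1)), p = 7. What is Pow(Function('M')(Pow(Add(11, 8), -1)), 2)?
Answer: Rational(256, 49) ≈ 5.2245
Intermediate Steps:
Function('M')(V) = Rational(16, 7) (Function('M')(V) = Mul(16, Pow(7, -1)) = Mul(16, Rational(1, 7)) = Rational(16, 7))
Pow(Function('M')(Pow(Add(11, 8), -1)), 2) = Pow(Rational(16, 7), 2) = Rational(256, 49)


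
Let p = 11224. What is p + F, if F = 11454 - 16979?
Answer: 5699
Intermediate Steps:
F = -5525
p + F = 11224 - 5525 = 5699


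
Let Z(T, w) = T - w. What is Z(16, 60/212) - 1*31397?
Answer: -1663208/53 ≈ -31381.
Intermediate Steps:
Z(16, 60/212) - 1*31397 = (16 - 60/212) - 1*31397 = (16 - 60/212) - 31397 = (16 - 1*15/53) - 31397 = (16 - 15/53) - 31397 = 833/53 - 31397 = -1663208/53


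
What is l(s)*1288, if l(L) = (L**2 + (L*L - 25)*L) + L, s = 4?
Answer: -20608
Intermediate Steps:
l(L) = L + L**2 + L*(-25 + L**2) (l(L) = (L**2 + (L**2 - 25)*L) + L = (L**2 + (-25 + L**2)*L) + L = (L**2 + L*(-25 + L**2)) + L = L + L**2 + L*(-25 + L**2))
l(s)*1288 = (4*(-24 + 4 + 4**2))*1288 = (4*(-24 + 4 + 16))*1288 = (4*(-4))*1288 = -16*1288 = -20608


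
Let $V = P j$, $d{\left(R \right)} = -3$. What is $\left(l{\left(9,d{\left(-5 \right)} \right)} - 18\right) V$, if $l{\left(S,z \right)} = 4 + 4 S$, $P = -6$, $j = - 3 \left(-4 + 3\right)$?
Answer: $-396$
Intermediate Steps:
$j = 3$ ($j = \left(-3\right) \left(-1\right) = 3$)
$V = -18$ ($V = \left(-6\right) 3 = -18$)
$\left(l{\left(9,d{\left(-5 \right)} \right)} - 18\right) V = \left(\left(4 + 4 \cdot 9\right) - 18\right) \left(-18\right) = \left(\left(4 + 36\right) - 18\right) \left(-18\right) = \left(40 - 18\right) \left(-18\right) = 22 \left(-18\right) = -396$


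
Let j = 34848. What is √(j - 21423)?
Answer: 5*√537 ≈ 115.87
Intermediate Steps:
√(j - 21423) = √(34848 - 21423) = √13425 = 5*√537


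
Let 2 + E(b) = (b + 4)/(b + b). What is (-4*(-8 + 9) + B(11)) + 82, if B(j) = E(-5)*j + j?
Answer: 681/10 ≈ 68.100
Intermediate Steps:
E(b) = -2 + (4 + b)/(2*b) (E(b) = -2 + (b + 4)/(b + b) = -2 + (4 + b)/((2*b)) = -2 + (4 + b)*(1/(2*b)) = -2 + (4 + b)/(2*b))
B(j) = -9*j/10 (B(j) = (-3/2 + 2/(-5))*j + j = (-3/2 + 2*(-⅕))*j + j = (-3/2 - ⅖)*j + j = -19*j/10 + j = -9*j/10)
(-4*(-8 + 9) + B(11)) + 82 = (-4*(-8 + 9) - 9/10*11) + 82 = (-4*1 - 99/10) + 82 = (-4 - 99/10) + 82 = -139/10 + 82 = 681/10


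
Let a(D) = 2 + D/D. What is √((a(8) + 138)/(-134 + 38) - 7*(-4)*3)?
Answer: √5282/8 ≈ 9.0847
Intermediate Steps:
a(D) = 3 (a(D) = 2 + 1 = 3)
√((a(8) + 138)/(-134 + 38) - 7*(-4)*3) = √((3 + 138)/(-134 + 38) - 7*(-4)*3) = √(141/(-96) + 28*3) = √(141*(-1/96) + 84) = √(-47/32 + 84) = √(2641/32) = √5282/8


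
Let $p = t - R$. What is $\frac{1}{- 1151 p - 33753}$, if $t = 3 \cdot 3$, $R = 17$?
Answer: $- \frac{1}{24545} \approx -4.0742 \cdot 10^{-5}$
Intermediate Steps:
$t = 9$
$p = -8$ ($p = 9 - 17 = -8$)
$\frac{1}{- 1151 p - 33753} = \frac{1}{\left(-1151\right) \left(-8\right) - 33753} = \frac{1}{9208 - 33753} = \frac{1}{-24545} = - \frac{1}{24545}$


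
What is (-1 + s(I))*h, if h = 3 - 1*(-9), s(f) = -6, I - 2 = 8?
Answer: -84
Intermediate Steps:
I = 10 (I = 2 + 8 = 10)
h = 12 (h = 3 + 9 = 12)
(-1 + s(I))*h = (-1 - 6)*12 = -7*12 = -84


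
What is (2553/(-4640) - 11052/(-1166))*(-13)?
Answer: -313979133/2705120 ≈ -116.07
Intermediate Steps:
(2553/(-4640) - 11052/(-1166))*(-13) = (2553*(-1/4640) - 11052*(-1/1166))*(-13) = (-2553/4640 + 5526/583)*(-13) = (24152241/2705120)*(-13) = -313979133/2705120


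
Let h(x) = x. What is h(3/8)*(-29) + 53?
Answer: 337/8 ≈ 42.125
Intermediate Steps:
h(3/8)*(-29) + 53 = (3/8)*(-29) + 53 = -87/8 + 53 = 337/8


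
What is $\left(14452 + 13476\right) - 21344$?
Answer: $6584$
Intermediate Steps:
$\left(14452 + 13476\right) - 21344 = 27928 - 21344 = 6584$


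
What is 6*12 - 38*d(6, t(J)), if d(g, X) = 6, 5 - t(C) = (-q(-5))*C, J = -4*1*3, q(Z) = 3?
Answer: -156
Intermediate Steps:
J = -12 (J = -4*3 = -12)
t(C) = 5 + 3*C (t(C) = 5 - (-1*3)*C = 5 - (-3)*C = 5 + 3*C)
6*12 - 38*d(6, t(J)) = 6*12 - 38*6 = 72 - 228 = -156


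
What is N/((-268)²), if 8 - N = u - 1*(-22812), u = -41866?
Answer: 9531/35912 ≈ 0.26540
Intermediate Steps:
N = 19062 (N = 8 - (-41866 - 1*(-22812)) = 8 - (-41866 + 22812) = 8 - 1*(-19054) = 8 + 19054 = 19062)
N/((-268)²) = 19062/((-268)²) = 19062/71824 = 19062*(1/71824) = 9531/35912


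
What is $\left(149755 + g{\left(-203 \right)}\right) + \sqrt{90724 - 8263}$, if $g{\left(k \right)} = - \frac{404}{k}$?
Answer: $\frac{30400669}{203} + \sqrt{82461} \approx 1.5004 \cdot 10^{5}$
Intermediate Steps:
$\left(149755 + g{\left(-203 \right)}\right) + \sqrt{90724 - 8263} = \left(149755 - \frac{404}{-203}\right) + \sqrt{90724 - 8263} = \left(149755 - - \frac{404}{203}\right) + \sqrt{82461} = \left(149755 + \frac{404}{203}\right) + \sqrt{82461} = \frac{30400669}{203} + \sqrt{82461}$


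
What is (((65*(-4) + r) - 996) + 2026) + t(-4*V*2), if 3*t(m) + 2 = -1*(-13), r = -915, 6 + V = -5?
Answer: -424/3 ≈ -141.33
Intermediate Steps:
V = -11 (V = -6 - 5 = -11)
t(m) = 11/3 (t(m) = -⅔ + (-1*(-13))/3 = -⅔ + (⅓)*13 = -⅔ + 13/3 = 11/3)
(((65*(-4) + r) - 996) + 2026) + t(-4*V*2) = (((65*(-4) - 915) - 996) + 2026) + 11/3 = (((-260 - 915) - 996) + 2026) + 11/3 = ((-1175 - 996) + 2026) + 11/3 = (-2171 + 2026) + 11/3 = -145 + 11/3 = -424/3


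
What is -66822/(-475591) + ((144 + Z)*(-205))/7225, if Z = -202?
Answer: 1227513188/687228995 ≈ 1.7862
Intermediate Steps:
-66822/(-475591) + ((144 + Z)*(-205))/7225 = -66822/(-475591) + ((144 - 202)*(-205))/7225 = -66822*(-1/475591) - 58*(-205)*(1/7225) = 66822/475591 + 11890*(1/7225) = 66822/475591 + 2378/1445 = 1227513188/687228995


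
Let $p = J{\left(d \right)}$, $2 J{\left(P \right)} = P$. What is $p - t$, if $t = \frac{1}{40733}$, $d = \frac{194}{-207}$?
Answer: $- \frac{171796}{366597} \approx -0.46862$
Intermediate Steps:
$d = - \frac{194}{207}$ ($d = 194 \left(- \frac{1}{207}\right) = - \frac{194}{207} \approx -0.9372$)
$J{\left(P \right)} = \frac{P}{2}$
$p = - \frac{97}{207}$ ($p = \frac{1}{2} \left(- \frac{194}{207}\right) = - \frac{97}{207} \approx -0.4686$)
$t = \frac{1}{40733} \approx 2.455 \cdot 10^{-5}$
$p - t = - \frac{97}{207} - \frac{1}{40733} = - \frac{171796}{366597}$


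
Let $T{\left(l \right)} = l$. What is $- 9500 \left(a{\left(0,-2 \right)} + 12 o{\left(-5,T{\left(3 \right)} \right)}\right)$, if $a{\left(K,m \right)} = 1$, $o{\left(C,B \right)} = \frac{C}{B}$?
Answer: $180500$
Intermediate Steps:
$- 9500 \left(a{\left(0,-2 \right)} + 12 o{\left(-5,T{\left(3 \right)} \right)}\right) = - 9500 \left(1 + 12 \left(- \frac{5}{3}\right)\right) = - 9500 \left(1 - 20\right) = \left(-9500\right) \left(-19\right) = 180500$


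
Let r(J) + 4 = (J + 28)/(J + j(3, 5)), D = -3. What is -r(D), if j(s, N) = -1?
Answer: 41/4 ≈ 10.250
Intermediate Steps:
r(J) = -4 + (28 + J)/(-1 + J) (r(J) = -4 + (J + 28)/(J - 1) = -4 + (28 + J)/(-1 + J))
-r(D) = -(32 - 3*(-3))/(-1 - 3) = -(32 + 9)/(-4) = -(-1)*41/4 = -1*(-41/4) = 41/4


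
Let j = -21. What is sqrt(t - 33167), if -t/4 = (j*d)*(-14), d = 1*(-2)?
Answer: I*sqrt(30815) ≈ 175.54*I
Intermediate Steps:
d = -2
t = 2352 (t = -4*(-21*(-2))*(-14) = -168*(-14) = -4*(-588) = 2352)
sqrt(t - 33167) = sqrt(2352 - 33167) = sqrt(-30815) = I*sqrt(30815)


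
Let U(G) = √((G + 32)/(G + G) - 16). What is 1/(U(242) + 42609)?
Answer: 3437126/146452502979 - 11*I*√830/146452502979 ≈ 2.3469e-5 - 2.1639e-9*I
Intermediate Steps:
U(G) = √(-16 + (32 + G)/(2*G)) (U(G) = √((32 + G)/((2*G)) - 16) = √((32 + G)*(1/(2*G)) - 16) = √((32 + G)/(2*G) - 16) = √(-16 + (32 + G)/(2*G)))
1/(U(242) + 42609) = 1/(√(-62 + 64/242)/2 + 42609) = 1/(√(-62 + 64*(1/242))/2 + 42609) = 1/(√(-62 + 32/121)/2 + 42609) = 1/(√(-7470/121)/2 + 42609) = 1/((3*I*√830/11)/2 + 42609) = 1/(3*I*√830/22 + 42609) = 1/(42609 + 3*I*√830/22)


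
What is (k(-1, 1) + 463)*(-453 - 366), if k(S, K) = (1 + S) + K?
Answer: -380016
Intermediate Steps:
k(S, K) = 1 + K + S
(k(-1, 1) + 463)*(-453 - 366) = ((1 + 1 - 1) + 463)*(-453 - 366) = (1 + 463)*(-819) = 464*(-819) = -380016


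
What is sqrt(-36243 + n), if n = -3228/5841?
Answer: I*sqrt(137392385559)/1947 ≈ 190.38*I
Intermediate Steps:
n = -1076/1947 (n = -3228*1/5841 = -1076/1947 ≈ -0.55264)
sqrt(-36243 + n) = sqrt(-36243 - 1076/1947) = sqrt(-70566197/1947) = I*sqrt(137392385559)/1947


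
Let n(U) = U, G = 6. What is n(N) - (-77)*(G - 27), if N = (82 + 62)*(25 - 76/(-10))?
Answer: 15387/5 ≈ 3077.4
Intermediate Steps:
N = 23472/5 (N = 144*(25 - 76*(-1/10)) = 144*(25 + 38/5) = 144*(163/5) = 23472/5 ≈ 4694.4)
n(N) - (-77)*(G - 27) = 23472/5 - (-77)*(6 - 27) = 23472/5 - (-77)*(-21) = 23472/5 - 1*1617 = 23472/5 - 1617 = 15387/5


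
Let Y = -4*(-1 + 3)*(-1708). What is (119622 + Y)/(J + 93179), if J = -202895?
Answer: -66643/54858 ≈ -1.2148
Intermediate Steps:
Y = 13664 (Y = -4*2*(-1708) = -8*(-1708) = 13664)
(119622 + Y)/(J + 93179) = (119622 + 13664)/(-202895 + 93179) = 133286/(-109716) = 133286*(-1/109716) = -66643/54858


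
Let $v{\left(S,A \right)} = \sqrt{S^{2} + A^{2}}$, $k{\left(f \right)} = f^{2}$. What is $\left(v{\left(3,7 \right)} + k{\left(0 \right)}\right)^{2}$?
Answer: $58$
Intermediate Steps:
$v{\left(S,A \right)} = \sqrt{A^{2} + S^{2}}$
$\left(v{\left(3,7 \right)} + k{\left(0 \right)}\right)^{2} = \left(\sqrt{7^{2} + 3^{2}} + 0^{2}\right)^{2} = \left(\sqrt{49 + 9} + 0\right)^{2} = \left(\sqrt{58} + 0\right)^{2} = \left(\sqrt{58}\right)^{2} = 58$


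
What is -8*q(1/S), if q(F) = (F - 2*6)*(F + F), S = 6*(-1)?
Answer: -292/9 ≈ -32.444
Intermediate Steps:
S = -6
q(F) = 2*F*(-12 + F) (q(F) = (F - 12)*(2*F) = (-12 + F)*(2*F) = 2*F*(-12 + F))
-8*q(1/S) = -16*(-12 + 1/(-6))/(-6) = -16*(-1)*(-12 - ⅙)/6 = -16*(-1)*(-73)/(6*6) = -8*73/18 = -292/9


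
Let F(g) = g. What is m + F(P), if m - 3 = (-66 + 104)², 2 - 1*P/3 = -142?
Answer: 1879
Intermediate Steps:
P = 432 (P = 6 - 3*(-142) = 6 + 426 = 432)
m = 1447 (m = 3 + (-66 + 104)² = 3 + 38² = 3 + 1444 = 1447)
m + F(P) = 1447 + 432 = 1879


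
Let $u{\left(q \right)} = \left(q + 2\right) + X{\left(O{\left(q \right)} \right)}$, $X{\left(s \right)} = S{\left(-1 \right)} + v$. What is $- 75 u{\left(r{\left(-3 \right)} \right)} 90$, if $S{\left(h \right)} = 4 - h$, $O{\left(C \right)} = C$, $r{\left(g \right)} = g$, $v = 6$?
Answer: $-67500$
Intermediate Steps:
$X{\left(s \right)} = 11$ ($X{\left(s \right)} = \left(4 - -1\right) + 6 = \left(4 + 1\right) + 6 = 5 + 6 = 11$)
$u{\left(q \right)} = 13 + q$ ($u{\left(q \right)} = \left(q + 2\right) + 11 = \left(2 + q\right) + 11 = 13 + q$)
$- 75 u{\left(r{\left(-3 \right)} \right)} 90 = - 75 \left(13 - 3\right) 90 = \left(-75\right) 10 \cdot 90 = \left(-750\right) 90 = -67500$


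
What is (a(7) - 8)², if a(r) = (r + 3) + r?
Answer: 81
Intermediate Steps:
a(r) = 3 + 2*r (a(r) = (3 + r) + r = 3 + 2*r)
(a(7) - 8)² = ((3 + 2*7) - 8)² = ((3 + 14) - 8)² = (17 - 8)² = 9² = 81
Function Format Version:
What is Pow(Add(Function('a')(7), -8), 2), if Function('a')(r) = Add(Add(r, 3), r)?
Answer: 81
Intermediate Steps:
Function('a')(r) = Add(3, Mul(2, r)) (Function('a')(r) = Add(Add(3, r), r) = Add(3, Mul(2, r)))
Pow(Add(Function('a')(7), -8), 2) = Pow(Add(Add(3, Mul(2, 7)), -8), 2) = Pow(Add(Add(3, 14), -8), 2) = Pow(Add(17, -8), 2) = Pow(9, 2) = 81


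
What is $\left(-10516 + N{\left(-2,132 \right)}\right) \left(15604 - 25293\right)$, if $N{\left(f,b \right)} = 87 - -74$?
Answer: $100329595$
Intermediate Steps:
$N{\left(f,b \right)} = 161$ ($N{\left(f,b \right)} = 87 + 74 = 161$)
$\left(-10516 + N{\left(-2,132 \right)}\right) \left(15604 - 25293\right) = \left(-10516 + 161\right) \left(15604 - 25293\right) = \left(-10355\right) \left(-9689\right) = 100329595$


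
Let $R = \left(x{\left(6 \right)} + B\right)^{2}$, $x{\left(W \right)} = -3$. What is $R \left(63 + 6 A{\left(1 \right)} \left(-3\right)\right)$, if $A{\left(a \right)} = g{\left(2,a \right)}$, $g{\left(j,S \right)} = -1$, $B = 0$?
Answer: $729$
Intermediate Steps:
$A{\left(a \right)} = -1$
$R = 9$ ($R = \left(-3 + 0\right)^{2} = \left(-3\right)^{2} = 9$)
$R \left(63 + 6 A{\left(1 \right)} \left(-3\right)\right) = 9 \left(63 + 6 \left(-1\right) \left(-3\right)\right) = 9 \left(63 - -18\right) = 9 \left(63 + 18\right) = 9 \cdot 81 = 729$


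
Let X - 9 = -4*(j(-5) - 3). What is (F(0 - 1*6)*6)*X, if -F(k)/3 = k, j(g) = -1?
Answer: 2700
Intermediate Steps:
F(k) = -3*k
X = 25 (X = 9 - 4*(-1 - 3) = 9 - 4*(-4) = 9 + 16 = 25)
(F(0 - 1*6)*6)*X = (-3*(0 - 1*6)*6)*25 = (-3*(0 - 6)*6)*25 = (-3*(-6)*6)*25 = (18*6)*25 = 108*25 = 2700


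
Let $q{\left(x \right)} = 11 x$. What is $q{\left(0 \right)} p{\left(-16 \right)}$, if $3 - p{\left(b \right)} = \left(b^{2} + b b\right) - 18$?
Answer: $0$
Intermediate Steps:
$p{\left(b \right)} = 21 - 2 b^{2}$ ($p{\left(b \right)} = 3 - \left(\left(b^{2} + b b\right) - 18\right) = 3 - \left(\left(b^{2} + b^{2}\right) - 18\right) = 3 - \left(2 b^{2} - 18\right) = 3 - \left(-18 + 2 b^{2}\right) = 21 - 2 b^{2}$)
$q{\left(0 \right)} p{\left(-16 \right)} = 11 \cdot 0 \left(21 - 2 \left(-16\right)^{2}\right) = 0 \left(21 - 512\right) = 0 \left(-491\right) = 0$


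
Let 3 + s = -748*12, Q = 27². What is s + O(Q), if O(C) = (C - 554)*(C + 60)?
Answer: 129096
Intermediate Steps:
Q = 729
O(C) = (-554 + C)*(60 + C)
s = -8979 (s = -3 - 748*12 = -3 - 8976 = -8979)
s + O(Q) = -8979 + (-33240 + 729² - 494*729) = -8979 + (-33240 + 531441 - 360126) = -8979 + 138075 = 129096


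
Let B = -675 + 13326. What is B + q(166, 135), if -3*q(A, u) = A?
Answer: 37787/3 ≈ 12596.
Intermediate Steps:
q(A, u) = -A/3
B = 12651
B + q(166, 135) = 12651 - ⅓*166 = 12651 - 166/3 = 37787/3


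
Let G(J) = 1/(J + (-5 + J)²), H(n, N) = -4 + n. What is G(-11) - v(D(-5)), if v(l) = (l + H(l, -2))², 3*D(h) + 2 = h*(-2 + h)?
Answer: -79379/245 ≈ -324.00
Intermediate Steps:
D(h) = -⅔ + h*(-2 + h)/3 (D(h) = -⅔ + (h*(-2 + h))/3 = -⅔ + h*(-2 + h)/3)
v(l) = (-4 + 2*l)² (v(l) = (l + (-4 + l))² = (-4 + 2*l)²)
G(-11) - v(D(-5)) = 1/(-11 + (-5 - 11)²) - 4*(-2 + (-⅔ - ⅔*(-5) + (⅓)*(-5)²))² = 1/(-11 + (-16)²) - 4*(-2 + (-⅔ + 10/3 + (⅓)*25))² = 1/(-11 + 256) - 4*(-2 + (-⅔ + 10/3 + 25/3))² = 1/245 - 4*(-2 + 11)² = 1/245 - 4*9² = 1/245 - 4*81 = 1/245 - 1*324 = 1/245 - 324 = -79379/245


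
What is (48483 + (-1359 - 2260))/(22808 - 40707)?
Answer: -44864/17899 ≈ -2.5065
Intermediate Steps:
(48483 + (-1359 - 2260))/(22808 - 40707) = (48483 - 3619)/(-17899) = 44864*(-1/17899) = -44864/17899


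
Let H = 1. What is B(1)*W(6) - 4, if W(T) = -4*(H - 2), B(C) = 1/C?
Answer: 0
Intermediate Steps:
B(C) = 1/C
W(T) = 4 (W(T) = -4*(1 - 2) = -4*(-1) = 4)
B(1)*W(6) - 4 = 4/1 - 4 = 1*4 - 4 = 4 - 4 = 0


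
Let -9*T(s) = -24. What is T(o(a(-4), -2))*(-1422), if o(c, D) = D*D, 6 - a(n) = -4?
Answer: -3792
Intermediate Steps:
a(n) = 10 (a(n) = 6 - 1*(-4) = 6 + 4 = 10)
o(c, D) = D**2
T(s) = 8/3 (T(s) = -1/9*(-24) = 8/3)
T(o(a(-4), -2))*(-1422) = (8/3)*(-1422) = -3792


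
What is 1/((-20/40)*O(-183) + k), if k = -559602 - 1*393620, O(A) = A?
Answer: -2/1906261 ≈ -1.0492e-6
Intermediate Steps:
k = -953222 (k = -559602 - 393620 = -953222)
1/((-20/40)*O(-183) + k) = 1/(-20/40*(-183) - 953222) = 1/(-20*1/40*(-183) - 953222) = 1/(-1/2*(-183) - 953222) = 1/(183/2 - 953222) = 1/(-1906261/2) = -2/1906261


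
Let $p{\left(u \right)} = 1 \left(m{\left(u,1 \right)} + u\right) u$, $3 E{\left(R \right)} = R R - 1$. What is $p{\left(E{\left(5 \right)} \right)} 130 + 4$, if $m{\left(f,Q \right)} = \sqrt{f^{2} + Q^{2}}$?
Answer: $8324 + 1040 \sqrt{65} \approx 16709.0$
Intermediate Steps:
$m{\left(f,Q \right)} = \sqrt{Q^{2} + f^{2}}$
$E{\left(R \right)} = - \frac{1}{3} + \frac{R^{2}}{3}$ ($E{\left(R \right)} = \frac{R R - 1}{3} = \frac{R^{2} - 1}{3} = \frac{-1 + R^{2}}{3} = - \frac{1}{3} + \frac{R^{2}}{3}$)
$p{\left(u \right)} = u \left(u + \sqrt{1 + u^{2}}\right)$ ($p{\left(u \right)} = 1 \left(\sqrt{1^{2} + u^{2}} + u\right) u = 1 \left(\sqrt{1 + u^{2}} + u\right) u = 1 \left(u + \sqrt{1 + u^{2}}\right) u = \left(u + \sqrt{1 + u^{2}}\right) u = u \left(u + \sqrt{1 + u^{2}}\right)$)
$p{\left(E{\left(5 \right)} \right)} 130 + 4 = \left(- \frac{1}{3} + \frac{5^{2}}{3}\right) \left(\left(- \frac{1}{3} + \frac{5^{2}}{3}\right) + \sqrt{1 + \left(- \frac{1}{3} + \frac{5^{2}}{3}\right)^{2}}\right) 130 + 4 = \left(- \frac{1}{3} + \frac{1}{3} \cdot 25\right) \left(\left(- \frac{1}{3} + \frac{1}{3} \cdot 25\right) + \sqrt{1 + \left(- \frac{1}{3} + \frac{1}{3} \cdot 25\right)^{2}}\right) 130 + 4 = \left(- \frac{1}{3} + \frac{25}{3}\right) \left(\left(- \frac{1}{3} + \frac{25}{3}\right) + \sqrt{1 + \left(- \frac{1}{3} + \frac{25}{3}\right)^{2}}\right) 130 + 4 = 8 \left(8 + \sqrt{1 + 8^{2}}\right) 130 + 4 = 8 \left(8 + \sqrt{1 + 64}\right) 130 + 4 = 8 \left(8 + \sqrt{65}\right) 130 + 4 = \left(64 + 8 \sqrt{65}\right) 130 + 4 = \left(8320 + 1040 \sqrt{65}\right) + 4 = 8324 + 1040 \sqrt{65}$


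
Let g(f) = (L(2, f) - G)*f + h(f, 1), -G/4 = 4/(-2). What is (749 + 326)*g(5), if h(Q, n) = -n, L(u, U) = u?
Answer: -33325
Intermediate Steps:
G = 8 (G = -16/(-2) = -16*(-1)/2 = -4*(-2) = 8)
g(f) = -1 - 6*f (g(f) = (2 - 1*8)*f - 1*1 = (2 - 8)*f - 1 = -6*f - 1 = -1 - 6*f)
(749 + 326)*g(5) = (749 + 326)*(-1 - 6*5) = 1075*(-1 - 30) = 1075*(-31) = -33325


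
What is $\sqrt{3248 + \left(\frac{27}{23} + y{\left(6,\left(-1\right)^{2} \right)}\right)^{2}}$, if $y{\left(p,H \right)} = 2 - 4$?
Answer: $\frac{\sqrt{1718553}}{23} \approx 56.997$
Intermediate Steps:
$y{\left(p,H \right)} = -2$
$\sqrt{3248 + \left(\frac{27}{23} + y{\left(6,\left(-1\right)^{2} \right)}\right)^{2}} = \sqrt{3248 + \left(\frac{27}{23} - 2\right)^{2}} = \sqrt{3248 + \left(- \frac{19}{23}\right)^{2}} = \sqrt{3248 + \frac{361}{529}} = \sqrt{\frac{1718553}{529}} = \frac{\sqrt{1718553}}{23}$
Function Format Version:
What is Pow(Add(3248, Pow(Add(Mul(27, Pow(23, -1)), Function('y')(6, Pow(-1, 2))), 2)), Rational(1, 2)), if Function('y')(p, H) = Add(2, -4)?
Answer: Mul(Rational(1, 23), Pow(1718553, Rational(1, 2))) ≈ 56.997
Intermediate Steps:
Function('y')(p, H) = -2
Pow(Add(3248, Pow(Add(Mul(27, Pow(23, -1)), Function('y')(6, Pow(-1, 2))), 2)), Rational(1, 2)) = Pow(Add(3248, Pow(Add(Mul(27, Pow(23, -1)), -2), 2)), Rational(1, 2)) = Pow(Add(3248, Pow(Add(Mul(27, Rational(1, 23)), -2), 2)), Rational(1, 2)) = Pow(Add(3248, Pow(Add(Rational(27, 23), -2), 2)), Rational(1, 2)) = Pow(Add(3248, Pow(Rational(-19, 23), 2)), Rational(1, 2)) = Pow(Add(3248, Rational(361, 529)), Rational(1, 2)) = Pow(Rational(1718553, 529), Rational(1, 2)) = Mul(Rational(1, 23), Pow(1718553, Rational(1, 2)))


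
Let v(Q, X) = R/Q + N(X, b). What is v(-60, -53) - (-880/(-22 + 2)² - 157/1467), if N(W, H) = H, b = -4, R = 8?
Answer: -13396/7335 ≈ -1.8263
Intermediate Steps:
v(Q, X) = -4 + 8/Q (v(Q, X) = 8/Q - 4 = -4 + 8/Q)
v(-60, -53) - (-880/(-22 + 2)² - 157/1467) = (-4 + 8/(-60)) - (-880/(-22 + 2)² - 157/1467) = (-4 + 8*(-1/60)) - (-880/((-20)²) - 157*1/1467) = (-4 - 2/15) - (-880/400 - 157/1467) = -62/15 - (-880*1/400 - 157/1467) = -62/15 - (-11/5 - 157/1467) = -62/15 - 1*(-16922/7335) = -62/15 + 16922/7335 = -13396/7335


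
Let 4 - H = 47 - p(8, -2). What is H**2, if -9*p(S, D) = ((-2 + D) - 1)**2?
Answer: 169744/81 ≈ 2095.6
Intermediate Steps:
p(S, D) = -(-3 + D)**2/9 (p(S, D) = -((-2 + D) - 1)**2/9 = -(-3 + D)**2/9)
H = -412/9 (H = 4 - (47 - (-1)*(-3 - 2)**2/9) = 4 - (47 - (-1)*(-5)**2/9) = 4 - (47 - (-1)*25/9) = 4 - (47 - 1*(-25/9)) = 4 - (47 + 25/9) = 4 - 1*448/9 = 4 - 448/9 = -412/9 ≈ -45.778)
H**2 = (-412/9)**2 = 169744/81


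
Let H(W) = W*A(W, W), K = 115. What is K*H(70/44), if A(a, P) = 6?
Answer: 12075/11 ≈ 1097.7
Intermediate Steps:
H(W) = 6*W (H(W) = W*6 = 6*W)
K*H(70/44) = 115*(6*(70/44)) = 115*(6*(70*(1/44))) = 115*(6*(35/22)) = 115*(105/11) = 12075/11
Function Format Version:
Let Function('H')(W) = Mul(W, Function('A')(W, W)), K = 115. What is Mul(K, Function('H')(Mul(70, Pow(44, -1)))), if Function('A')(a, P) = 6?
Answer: Rational(12075, 11) ≈ 1097.7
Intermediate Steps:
Function('H')(W) = Mul(6, W) (Function('H')(W) = Mul(W, 6) = Mul(6, W))
Mul(K, Function('H')(Mul(70, Pow(44, -1)))) = Mul(115, Mul(6, Mul(70, Pow(44, -1)))) = Mul(115, Mul(6, Mul(70, Rational(1, 44)))) = Mul(115, Mul(6, Rational(35, 22))) = Mul(115, Rational(105, 11)) = Rational(12075, 11)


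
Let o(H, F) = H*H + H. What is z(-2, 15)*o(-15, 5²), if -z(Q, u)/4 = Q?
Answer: 1680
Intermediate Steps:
z(Q, u) = -4*Q
o(H, F) = H + H² (o(H, F) = H² + H = H + H²)
z(-2, 15)*o(-15, 5²) = (-4*(-2))*(-15*(1 - 15)) = 8*(-15*(-14)) = 8*210 = 1680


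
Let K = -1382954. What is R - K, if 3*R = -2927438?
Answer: 1221424/3 ≈ 4.0714e+5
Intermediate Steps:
R = -2927438/3 (R = (1/3)*(-2927438) = -2927438/3 ≈ -9.7581e+5)
R - K = -2927438/3 - 1*(-1382954) = -2927438/3 + 1382954 = 1221424/3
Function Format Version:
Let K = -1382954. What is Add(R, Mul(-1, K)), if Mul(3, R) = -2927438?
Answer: Rational(1221424, 3) ≈ 4.0714e+5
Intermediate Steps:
R = Rational(-2927438, 3) (R = Mul(Rational(1, 3), -2927438) = Rational(-2927438, 3) ≈ -9.7581e+5)
Add(R, Mul(-1, K)) = Add(Rational(-2927438, 3), Mul(-1, -1382954)) = Add(Rational(-2927438, 3), 1382954) = Rational(1221424, 3)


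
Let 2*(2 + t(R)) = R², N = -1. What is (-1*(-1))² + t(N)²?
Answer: 13/4 ≈ 3.2500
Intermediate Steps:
t(R) = -2 + R²/2
(-1*(-1))² + t(N)² = (-1*(-1))² + (-2 + (½)*(-1)²)² = 1² + (-2 + (½)*1)² = 1 + (-2 + ½)² = 1 + (-3/2)² = 1 + 9/4 = 13/4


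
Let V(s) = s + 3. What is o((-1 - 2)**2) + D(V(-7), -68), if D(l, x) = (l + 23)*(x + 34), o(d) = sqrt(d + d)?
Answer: -646 + 3*sqrt(2) ≈ -641.76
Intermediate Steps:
V(s) = 3 + s
o(d) = sqrt(2)*sqrt(d) (o(d) = sqrt(2*d) = sqrt(2)*sqrt(d))
D(l, x) = (23 + l)*(34 + x)
o((-1 - 2)**2) + D(V(-7), -68) = sqrt(2)*sqrt((-1 - 2)**2) + (782 + 23*(-68) + 34*(3 - 7) + (3 - 7)*(-68)) = sqrt(2)*sqrt((-3)**2) + (782 - 1564 + 34*(-4) - 4*(-68)) = sqrt(2)*sqrt(9) + (782 - 1564 - 136 + 272) = sqrt(2)*3 - 646 = 3*sqrt(2) - 646 = -646 + 3*sqrt(2)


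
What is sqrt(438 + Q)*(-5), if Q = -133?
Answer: -5*sqrt(305) ≈ -87.321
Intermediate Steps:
sqrt(438 + Q)*(-5) = sqrt(438 - 133)*(-5) = sqrt(305)*(-5) = -5*sqrt(305)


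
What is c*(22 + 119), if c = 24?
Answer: 3384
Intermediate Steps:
c*(22 + 119) = 24*(22 + 119) = 24*141 = 3384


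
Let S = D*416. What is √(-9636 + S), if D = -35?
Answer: 2*I*√6049 ≈ 155.55*I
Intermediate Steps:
S = -14560 (S = -35*416 = -14560)
√(-9636 + S) = √(-9636 - 14560) = √(-24196) = 2*I*√6049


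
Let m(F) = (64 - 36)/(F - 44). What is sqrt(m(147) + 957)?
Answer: sqrt(10155697)/103 ≈ 30.940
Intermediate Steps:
m(F) = 28/(-44 + F)
sqrt(m(147) + 957) = sqrt(28/(-44 + 147) + 957) = sqrt(28/103 + 957) = sqrt(98599/103) = sqrt(10155697)/103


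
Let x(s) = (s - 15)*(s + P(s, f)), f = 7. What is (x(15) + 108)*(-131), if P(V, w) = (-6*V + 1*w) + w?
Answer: -14148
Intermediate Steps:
P(V, w) = -6*V + 2*w (P(V, w) = (-6*V + w) + w = (w - 6*V) + w = -6*V + 2*w)
x(s) = (-15 + s)*(14 - 5*s) (x(s) = (s - 15)*(s + (-6*s + 2*7)) = (-15 + s)*(s + (-6*s + 14)) = (-15 + s)*(s + (14 - 6*s)) = (-15 + s)*(14 - 5*s))
(x(15) + 108)*(-131) = ((-210 - 5*15² + 89*15) + 108)*(-131) = ((-210 - 5*225 + 1335) + 108)*(-131) = ((-210 - 1125 + 1335) + 108)*(-131) = (0 + 108)*(-131) = 108*(-131) = -14148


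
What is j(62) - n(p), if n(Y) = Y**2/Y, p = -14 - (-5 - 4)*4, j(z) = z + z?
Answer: 102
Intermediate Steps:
j(z) = 2*z
p = 22 (p = -14 - (-9)*4 = -14 - 1*(-36) = -14 + 36 = 22)
n(Y) = Y
j(62) - n(p) = 2*62 - 1*22 = 124 - 22 = 102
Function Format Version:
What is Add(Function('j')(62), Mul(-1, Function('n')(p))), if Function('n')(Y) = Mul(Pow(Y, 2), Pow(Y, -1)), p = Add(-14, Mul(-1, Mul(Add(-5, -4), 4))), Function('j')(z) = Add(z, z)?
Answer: 102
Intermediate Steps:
Function('j')(z) = Mul(2, z)
p = 22 (p = Add(-14, Mul(-1, Mul(-9, 4))) = Add(-14, Mul(-1, -36)) = Add(-14, 36) = 22)
Function('n')(Y) = Y
Add(Function('j')(62), Mul(-1, Function('n')(p))) = Add(Mul(2, 62), Mul(-1, 22)) = Add(124, -22) = 102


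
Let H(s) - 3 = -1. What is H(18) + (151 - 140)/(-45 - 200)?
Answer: 479/245 ≈ 1.9551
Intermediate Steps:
H(s) = 2 (H(s) = 3 - 1 = 2)
H(18) + (151 - 140)/(-45 - 200) = 2 + (151 - 140)/(-45 - 200) = 2 + 11/(-245) = 2 + 11*(-1/245) = 2 - 11/245 = 479/245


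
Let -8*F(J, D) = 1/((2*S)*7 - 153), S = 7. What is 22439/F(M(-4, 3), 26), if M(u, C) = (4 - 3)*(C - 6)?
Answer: 9873160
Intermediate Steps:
M(u, C) = -6 + C (M(u, C) = 1*(-6 + C) = -6 + C)
F(J, D) = 1/440 (F(J, D) = -1/(8*((2*7)*7 - 153)) = -1/(8*(14*7 - 153)) = -1/(8*(98 - 153)) = -1/8/(-55) = -1/8*(-1/55) = 1/440)
22439/F(M(-4, 3), 26) = 22439/(1/440) = 22439*440 = 9873160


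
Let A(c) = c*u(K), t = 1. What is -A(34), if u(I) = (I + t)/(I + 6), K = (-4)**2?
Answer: -289/11 ≈ -26.273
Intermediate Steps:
K = 16
u(I) = (1 + I)/(6 + I) (u(I) = (I + 1)/(I + 6) = (1 + I)/(6 + I))
A(c) = 17*c/22 (A(c) = c*((1 + 16)/(6 + 16)) = c*(17/22) = 17*c/22)
-A(34) = -17*34/22 = -1*289/11 = -289/11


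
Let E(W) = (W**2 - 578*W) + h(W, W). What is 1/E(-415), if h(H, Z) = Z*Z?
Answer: 1/584320 ≈ 1.7114e-6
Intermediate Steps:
h(H, Z) = Z**2
E(W) = -578*W + 2*W**2 (E(W) = (W**2 - 578*W) + W**2 = -578*W + 2*W**2)
1/E(-415) = 1/(2*(-415)*(-289 - 415)) = 1/(2*(-415)*(-704)) = 1/584320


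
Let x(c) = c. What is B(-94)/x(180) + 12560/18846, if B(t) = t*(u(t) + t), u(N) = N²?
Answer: -215061139/47115 ≈ -4564.6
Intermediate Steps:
B(t) = t*(t + t²) (B(t) = t*(t² + t) = t*(t + t²))
B(-94)/x(180) + 12560/18846 = ((-94)²*(1 - 94))/180 + 12560/18846 = (8836*(-93))*(1/180) + 12560*(1/18846) = -821748*1/180 + 6280/9423 = -68479/15 + 6280/9423 = -215061139/47115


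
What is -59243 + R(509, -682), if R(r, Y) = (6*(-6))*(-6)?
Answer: -59027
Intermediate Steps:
R(r, Y) = 216 (R(r, Y) = -36*(-6) = 216)
-59243 + R(509, -682) = -59243 + 216 = -59027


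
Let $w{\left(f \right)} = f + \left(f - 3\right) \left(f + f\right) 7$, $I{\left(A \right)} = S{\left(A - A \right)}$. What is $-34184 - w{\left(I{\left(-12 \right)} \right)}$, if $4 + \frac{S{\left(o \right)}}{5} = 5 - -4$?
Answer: $-41909$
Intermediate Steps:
$S{\left(o \right)} = 25$ ($S{\left(o \right)} = -20 + 5 \left(5 - -4\right) = -20 + 5 \left(5 + 4\right) = -20 + 5 \cdot 9 = -20 + 45 = 25$)
$I{\left(A \right)} = 25$
$w{\left(f \right)} = f + 14 f \left(-3 + f\right)$ ($w{\left(f \right)} = f + \left(-3 + f\right) 2 f 7 = f + 2 f \left(-3 + f\right) 7 = f + 14 f \left(-3 + f\right)$)
$-34184 - w{\left(I{\left(-12 \right)} \right)} = -34184 - 25 \left(-41 + 14 \cdot 25\right) = -34184 - 25 \left(-41 + 350\right) = -34184 - 25 \cdot 309 = -34184 - 7725 = -41909$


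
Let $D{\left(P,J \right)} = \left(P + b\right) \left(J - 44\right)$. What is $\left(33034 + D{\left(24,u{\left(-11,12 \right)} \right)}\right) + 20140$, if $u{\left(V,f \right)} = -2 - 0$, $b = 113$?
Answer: $46872$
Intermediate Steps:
$u{\left(V,f \right)} = -2$ ($u{\left(V,f \right)} = -2 + 0 = -2$)
$D{\left(P,J \right)} = \left(-44 + J\right) \left(113 + P\right)$ ($D{\left(P,J \right)} = \left(P + 113\right) \left(J - 44\right) = \left(113 + P\right) \left(-44 + J\right) = \left(-44 + J\right) \left(113 + P\right)$)
$\left(33034 + D{\left(24,u{\left(-11,12 \right)} \right)}\right) + 20140 = \left(33034 - 6302\right) + 20140 = 26732 + 20140 = 46872$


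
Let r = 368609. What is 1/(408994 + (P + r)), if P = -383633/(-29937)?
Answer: 29937/23279484644 ≈ 1.2860e-6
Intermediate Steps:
P = 383633/29937 (P = -383633*(-1/29937) = 383633/29937 ≈ 12.815)
1/(408994 + (P + r)) = 1/(408994 + (383633/29937 + 368609)) = 1/(408994 + 11035431266/29937) = 1/(23279484644/29937) = 29937/23279484644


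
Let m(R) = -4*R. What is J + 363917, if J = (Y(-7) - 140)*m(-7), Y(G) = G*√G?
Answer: 359997 - 196*I*√7 ≈ 3.6e+5 - 518.57*I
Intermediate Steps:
Y(G) = G^(3/2)
J = -3920 - 196*I*√7 (J = ((-7)^(3/2) - 140)*(-4*(-7)) = (-7*I*√7 - 140)*28 = (-140 - 7*I*√7)*28 = -3920 - 196*I*√7 ≈ -3920.0 - 518.57*I)
J + 363917 = (-3920 - 196*I*√7) + 363917 = 359997 - 196*I*√7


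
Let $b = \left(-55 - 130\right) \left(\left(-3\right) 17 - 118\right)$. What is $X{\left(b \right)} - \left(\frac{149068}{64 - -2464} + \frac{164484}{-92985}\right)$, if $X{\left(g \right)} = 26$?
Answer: $- \frac{611129529}{19588840} \approx -31.198$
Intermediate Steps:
$b = 31265$ ($b = - 185 \left(-51 - 118\right) = \left(-185\right) \left(-169\right) = 31265$)
$X{\left(b \right)} - \left(\frac{149068}{64 - -2464} + \frac{164484}{-92985}\right) = 26 - \left(\frac{149068}{64 - -2464} + \frac{164484}{-92985}\right) = 26 - \left(\frac{149068}{64 + 2464} + 164484 \left(- \frac{1}{92985}\right)\right) = 26 - \left(\frac{149068}{2528} - \frac{54828}{30995}\right) = 26 - \left(149068 \cdot \frac{1}{2528} - \frac{54828}{30995}\right) = 26 - \left(\frac{37267}{632} - \frac{54828}{30995}\right) = 26 - \frac{1120439369}{19588840} = - \frac{611129529}{19588840}$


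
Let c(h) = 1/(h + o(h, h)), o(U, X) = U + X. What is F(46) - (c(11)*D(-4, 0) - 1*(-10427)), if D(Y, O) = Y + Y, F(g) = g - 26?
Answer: -343423/33 ≈ -10407.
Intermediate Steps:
F(g) = -26 + g
c(h) = 1/(3*h) (c(h) = 1/(h + (h + h)) = 1/(h + 2*h) = 1/(3*h))
D(Y, O) = 2*Y
F(46) - (c(11)*D(-4, 0) - 1*(-10427)) = (-26 + 46) - (((1/3)/11)*(2*(-4)) - 1*(-10427)) = 20 - (((1/3)*(1/11))*(-8) + 10427) = 20 - ((1/33)*(-8) + 10427) = 20 - (-8/33 + 10427) = 20 - 1*344083/33 = 20 - 344083/33 = -343423/33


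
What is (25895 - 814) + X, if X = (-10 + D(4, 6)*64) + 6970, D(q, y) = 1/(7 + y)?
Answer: 416597/13 ≈ 32046.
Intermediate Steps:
X = 90544/13 (X = (-10 + 64/(7 + 6)) + 6970 = (-10 + 64/13) + 6970 = -66/13 + 6970 = 90544/13 ≈ 6964.9)
(25895 - 814) + X = (25895 - 814) + 90544/13 = 25081 + 90544/13 = 416597/13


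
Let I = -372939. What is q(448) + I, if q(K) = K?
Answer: -372491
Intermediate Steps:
q(448) + I = 448 - 372939 = -372491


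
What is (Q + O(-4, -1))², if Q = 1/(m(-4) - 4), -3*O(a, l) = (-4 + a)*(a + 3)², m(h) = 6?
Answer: 361/36 ≈ 10.028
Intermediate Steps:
O(a, l) = -(3 + a)²*(-4 + a)/3 (O(a, l) = -(-4 + a)*(a + 3)²/3 = -(-4 + a)*(3 + a)²/3 = -(3 + a)²*(-4 + a)/3)
Q = ½ (Q = 1/(6 - 4) = 1/2 = ½ ≈ 0.50000)
(Q + O(-4, -1))² = (½ + (3 - 4)²*(4 - 1*(-4))/3)² = (½ + (⅓)*(-1)²*(4 + 4))² = (½ + (⅓)*1*8)² = (½ + 8/3)² = (19/6)² = 361/36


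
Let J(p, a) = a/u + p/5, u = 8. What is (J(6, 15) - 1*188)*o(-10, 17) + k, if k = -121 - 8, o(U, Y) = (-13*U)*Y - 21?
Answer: -16197193/40 ≈ -4.0493e+5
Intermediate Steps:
J(p, a) = p/5 + a/8 (J(p, a) = a/8 + p/5 = p/5 + a/8)
o(U, Y) = -21 - 13*U*Y (o(U, Y) = -13*U*Y - 21 = -21 - 13*U*Y)
k = -129
(J(6, 15) - 1*188)*o(-10, 17) + k = (((⅕)*6 + (⅛)*15) - 1*188)*(-21 - 13*(-10)*17) - 129 = ((6/5 + 15/8) - 188)*(-21 + 2210) - 129 = (123/40 - 188)*2189 - 129 = -7397/40*2189 - 129 = -16192033/40 - 129 = -16197193/40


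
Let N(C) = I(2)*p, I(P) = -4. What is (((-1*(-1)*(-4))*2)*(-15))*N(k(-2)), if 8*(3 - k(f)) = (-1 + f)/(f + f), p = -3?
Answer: 1440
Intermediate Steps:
k(f) = 3 - (-1 + f)/(16*f) (k(f) = 3 - (-1 + f)/(8*(f + f)) = 3 - (-1 + f)/(8*(2*f)) = 3 - (-1 + f)*1/(2*f)/8 = 3 - (-1 + f)/(16*f))
N(C) = 12 (N(C) = -4*(-3) = 12)
(((-1*(-1)*(-4))*2)*(-15))*N(k(-2)) = (((-1*(-1)*(-4))*2)*(-15))*12 = (((1*(-4))*2)*(-15))*12 = (-4*2*(-15))*12 = -8*(-15)*12 = 120*12 = 1440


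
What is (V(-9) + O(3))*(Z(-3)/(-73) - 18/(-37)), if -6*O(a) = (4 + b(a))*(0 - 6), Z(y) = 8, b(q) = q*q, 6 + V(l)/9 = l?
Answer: -124196/2701 ≈ -45.982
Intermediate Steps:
V(l) = -54 + 9*l
b(q) = q**2
O(a) = 4 + a**2 (O(a) = -(4 + a**2)*(0 - 6)/6 = -(4 + a**2)*(-6)/6 = -(-24 - 6*a**2)/6 = 4 + a**2)
(V(-9) + O(3))*(Z(-3)/(-73) - 18/(-37)) = ((-54 + 9*(-9)) + (4 + 3**2))*(8/(-73) - 18/(-37)) = ((-54 - 81) + (4 + 9))*(8*(-1/73) - 18*(-1/37)) = (-135 + 13)*(-8/73 + 18/37) = -122*1018/2701 = -124196/2701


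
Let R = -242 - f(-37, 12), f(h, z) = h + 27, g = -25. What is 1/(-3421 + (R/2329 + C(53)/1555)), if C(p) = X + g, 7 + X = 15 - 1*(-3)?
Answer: -3621595/12389869861 ≈ -0.00029230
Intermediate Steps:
X = 11 (X = -7 + (15 - 1*(-3)) = -7 + (15 + 3) = -7 + 18 = 11)
f(h, z) = 27 + h
C(p) = -14 (C(p) = 11 - 25 = -14)
R = -232 (R = -242 - (27 - 37) = -242 - 1*(-10) = -242 + 10 = -232)
1/(-3421 + (R/2329 + C(53)/1555)) = 1/(-3421 + (-232/2329 - 14/1555)) = 1/(-3421 - 393366/3621595) = 1/(-12389869861/3621595) = -3621595/12389869861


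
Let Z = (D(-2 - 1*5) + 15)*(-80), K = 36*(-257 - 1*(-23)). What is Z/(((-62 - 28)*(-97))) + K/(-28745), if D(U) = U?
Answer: 5514472/25094385 ≈ 0.21975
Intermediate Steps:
K = -8424 (K = 36*(-257 + 23) = 36*(-234) = -8424)
Z = -640 (Z = ((-2 - 1*5) + 15)*(-80) = ((-2 - 5) + 15)*(-80) = (-7 + 15)*(-80) = 8*(-80) = -640)
Z/(((-62 - 28)*(-97))) + K/(-28745) = -640*(-1/(97*(-62 - 28))) - 8424/(-28745) = -640/((-90*(-97))) - 8424*(-1/28745) = -640/8730 + 8424/28745 = -640*1/8730 + 8424/28745 = -64/873 + 8424/28745 = 5514472/25094385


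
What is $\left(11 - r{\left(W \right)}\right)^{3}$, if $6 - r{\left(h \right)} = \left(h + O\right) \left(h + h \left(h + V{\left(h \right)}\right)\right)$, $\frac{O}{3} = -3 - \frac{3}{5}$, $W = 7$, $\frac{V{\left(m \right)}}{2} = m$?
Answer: $- \frac{24414238701}{125} \approx -1.9531 \cdot 10^{8}$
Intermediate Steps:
$V{\left(m \right)} = 2 m$
$O = - \frac{54}{5}$ ($O = 3 \left(-3 - \frac{3}{5}\right) = 3 \left(- \frac{18}{5}\right) = - \frac{54}{5} \approx -10.8$)
$r{\left(h \right)} = 6 - \left(- \frac{54}{5} + h\right) \left(h + 3 h^{2}\right)$ ($r{\left(h \right)} = 6 - \left(h - \frac{54}{5}\right) \left(h + h \left(h + 2 h\right)\right) = 6 - \left(- \frac{54}{5} + h\right) \left(h + h 3 h\right) = 6 - \left(- \frac{54}{5} + h\right) \left(h + 3 h^{2}\right)$)
$\left(11 - r{\left(W \right)}\right)^{3} = \left(11 - \left(6 - 3 \cdot 7^{3} + \frac{54}{5} \cdot 7 + \frac{157 \cdot 7^{2}}{5}\right)\right)^{3} = \left(11 - \left(6 - 1029 + \frac{378}{5} + \frac{157}{5} \cdot 49\right)\right)^{3} = \left(11 - \left(6 - 1029 + \frac{378}{5} + \frac{7693}{5}\right)\right)^{3} = \left(11 - \frac{2956}{5}\right)^{3} = \left(- \frac{2901}{5}\right)^{3} = - \frac{24414238701}{125}$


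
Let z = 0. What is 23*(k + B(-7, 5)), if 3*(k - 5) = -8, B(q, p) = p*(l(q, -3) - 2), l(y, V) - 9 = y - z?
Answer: 161/3 ≈ 53.667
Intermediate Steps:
l(y, V) = 9 + y (l(y, V) = 9 + (y - 1*0) = 9 + (y + 0) = 9 + y)
B(q, p) = p*(7 + q) (B(q, p) = p*((9 + q) - 2) = p*(7 + q))
k = 7/3 (k = 5 + (1/3)*(-8) = 5 - 8/3 = 7/3 ≈ 2.3333)
23*(k + B(-7, 5)) = 23*(7/3 + 5*(7 - 7)) = 23*(7/3 + 5*0) = 23*(7/3 + 0) = 23*(7/3) = 161/3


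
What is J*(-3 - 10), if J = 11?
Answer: -143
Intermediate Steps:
J*(-3 - 10) = 11*(-3 - 10) = 11*(-13) = -143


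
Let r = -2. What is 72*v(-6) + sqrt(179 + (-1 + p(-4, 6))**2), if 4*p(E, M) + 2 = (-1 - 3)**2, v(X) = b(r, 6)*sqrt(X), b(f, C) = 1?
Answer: sqrt(741)/2 + 72*I*sqrt(6) ≈ 13.611 + 176.36*I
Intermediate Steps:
v(X) = sqrt(X) (v(X) = 1*sqrt(X) = sqrt(X))
p(E, M) = 7/2 (p(E, M) = -1/2 + (-1 - 3)**2/4 = -1/2 + (1/4)*(-4)**2 = -1/2 + (1/4)*16 = -1/2 + 4 = 7/2)
72*v(-6) + sqrt(179 + (-1 + p(-4, 6))**2) = 72*sqrt(-6) + sqrt(179 + (-1 + 7/2)**2) = 72*(I*sqrt(6)) + sqrt(179 + (5/2)**2) = 72*I*sqrt(6) + sqrt(179 + 25/4) = 72*I*sqrt(6) + sqrt(741/4) = 72*I*sqrt(6) + sqrt(741)/2 = sqrt(741)/2 + 72*I*sqrt(6)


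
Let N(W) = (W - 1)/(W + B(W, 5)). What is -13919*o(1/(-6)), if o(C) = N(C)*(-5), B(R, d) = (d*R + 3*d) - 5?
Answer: -487165/54 ≈ -9021.6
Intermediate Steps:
B(R, d) = -5 + 3*d + R*d (B(R, d) = (R*d + 3*d) - 5 = (3*d + R*d) - 5 = -5 + 3*d + R*d)
N(W) = (-1 + W)/(10 + 6*W) (N(W) = (W - 1)/(W + (-5 + 3*5 + W*5)) = (-1 + W)/(W + (-5 + 15 + 5*W)) = (-1 + W)/(W + (10 + 5*W)) = (-1 + W)/(10 + 6*W))
o(C) = -5*(-1 + C)/(2*(5 + 3*C)) (o(C) = ((-1 + C)/(2*(5 + 3*C)))*(-5) = -5*(-1 + C)/(2*(5 + 3*C)))
-13919*o(1/(-6)) = -69595*(1 - 1/(-6))/(2*(5 + 3/(-6))) = -69595*(1 - 1*(-⅙))/(2*(5 + 3*(-⅙))) = -69595*(1 + ⅙)/(2*(5 - ½)) = -69595*7/(2*9/2*6) = -69595*2*7/(2*9*6) = -13919*35/54 = -487165/54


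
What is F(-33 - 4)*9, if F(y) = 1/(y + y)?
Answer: -9/74 ≈ -0.12162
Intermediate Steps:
F(y) = 1/(2*y)
F(-33 - 4)*9 = (1/(2*(-33 - 4)))*9 = ((½)/(-37))*9 = ((½)*(-1/37))*9 = -1/74*9 = -9/74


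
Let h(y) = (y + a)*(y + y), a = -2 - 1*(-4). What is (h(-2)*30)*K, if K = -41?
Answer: 0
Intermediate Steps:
a = 2 (a = -2 + 4 = 2)
h(y) = 2*y*(2 + y) (h(y) = (y + 2)*(y + y) = (2 + y)*(2*y) = 2*y*(2 + y))
(h(-2)*30)*K = ((2*(-2)*(2 - 2))*30)*(-41) = ((2*(-2)*0)*30)*(-41) = (0*30)*(-41) = 0*(-41) = 0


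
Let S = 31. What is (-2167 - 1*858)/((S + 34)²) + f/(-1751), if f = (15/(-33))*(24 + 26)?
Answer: -2288331/3255109 ≈ -0.70300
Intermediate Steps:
f = -250/11 (f = (15*(-1/33))*50 = -5/11*50 = -250/11 ≈ -22.727)
(-2167 - 1*858)/((S + 34)²) + f/(-1751) = (-2167 - 1*858)/((31 + 34)²) - 250/11/(-1751) = (-2167 - 858)/(65²) - 250/11*(-1/1751) = -3025/4225 + 250/19261 = -3025*1/4225 + 250/19261 = -121/169 + 250/19261 = -2288331/3255109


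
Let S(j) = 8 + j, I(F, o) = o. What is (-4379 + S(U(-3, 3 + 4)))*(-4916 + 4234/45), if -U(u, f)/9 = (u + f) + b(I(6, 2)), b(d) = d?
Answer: 64010870/3 ≈ 2.1337e+7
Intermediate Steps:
U(u, f) = -18 - 9*f - 9*u (U(u, f) = -9*((u + f) + 2) = -9*((f + u) + 2) = -9*(2 + f + u) = -18 - 9*f - 9*u)
(-4379 + S(U(-3, 3 + 4)))*(-4916 + 4234/45) = (-4379 + (8 + (-18 - 9*(3 + 4) - 9*(-3))))*(-4916 + 4234/45) = (-4379 + (8 + (-18 - 9*7 + 27)))*(-4916 + 4234*(1/45)) = (-4379 + (8 + (-18 - 63 + 27)))*(-4916 + 4234/45) = (-4379 + (8 - 54))*(-216986/45) = (-4379 - 46)*(-216986/45) = -4425*(-216986/45) = 64010870/3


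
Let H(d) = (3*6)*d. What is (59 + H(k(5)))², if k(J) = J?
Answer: 22201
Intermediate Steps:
H(d) = 18*d
(59 + H(k(5)))² = (59 + 18*5)² = (59 + 90)² = 149² = 22201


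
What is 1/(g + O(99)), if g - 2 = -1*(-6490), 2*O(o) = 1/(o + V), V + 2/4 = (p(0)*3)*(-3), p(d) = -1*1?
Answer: 215/1395781 ≈ 0.00015404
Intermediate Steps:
p(d) = -1
V = 17/2 (V = -½ - 1*3*(-3) = -½ - 3*(-3) = -½ + 9 = 17/2 ≈ 8.5000)
O(o) = 1/(2*(17/2 + o)) (O(o) = 1/(2*(o + 17/2)) = 1/(2*(17/2 + o)))
g = 6492 (g = 2 - 1*(-6490) = 2 + 6490 = 6492)
1/(g + O(99)) = 1/(6492 + 1/(17 + 2*99)) = 1/(6492 + 1/(17 + 198)) = 1/(6492 + 1/215) = 1/(1395781/215) = 215/1395781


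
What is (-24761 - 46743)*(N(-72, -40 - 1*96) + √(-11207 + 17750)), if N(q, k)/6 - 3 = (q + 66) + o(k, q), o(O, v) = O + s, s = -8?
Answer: 63066528 - 214512*√727 ≈ 5.7283e+7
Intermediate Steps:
o(O, v) = -8 + O (o(O, v) = O - 8 = -8 + O)
N(q, k) = 366 + 6*k + 6*q (N(q, k) = 18 + 6*((q + 66) + (-8 + k)) = 18 + 6*((66 + q) + (-8 + k)) = 18 + 6*(58 + k + q) = 18 + (348 + 6*k + 6*q) = 366 + 6*k + 6*q)
(-24761 - 46743)*(N(-72, -40 - 1*96) + √(-11207 + 17750)) = (-24761 - 46743)*((366 + 6*(-40 - 1*96) + 6*(-72)) + √(-11207 + 17750)) = -71504*((366 + 6*(-40 - 96) - 432) + √6543) = -71504*((366 + 6*(-136) - 432) + 3*√727) = -71504*((366 - 816 - 432) + 3*√727) = -71504*(-882 + 3*√727) = 63066528 - 214512*√727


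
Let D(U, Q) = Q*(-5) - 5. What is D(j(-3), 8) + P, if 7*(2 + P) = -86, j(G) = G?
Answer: -415/7 ≈ -59.286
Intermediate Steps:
D(U, Q) = -5 - 5*Q (D(U, Q) = -5*Q - 5 = -5 - 5*Q)
P = -100/7 (P = -2 + (1/7)*(-86) = -2 - 86/7 = -100/7 ≈ -14.286)
D(j(-3), 8) + P = (-5 - 5*8) - 100/7 = (-5 - 40) - 100/7 = -45 - 100/7 = -415/7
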